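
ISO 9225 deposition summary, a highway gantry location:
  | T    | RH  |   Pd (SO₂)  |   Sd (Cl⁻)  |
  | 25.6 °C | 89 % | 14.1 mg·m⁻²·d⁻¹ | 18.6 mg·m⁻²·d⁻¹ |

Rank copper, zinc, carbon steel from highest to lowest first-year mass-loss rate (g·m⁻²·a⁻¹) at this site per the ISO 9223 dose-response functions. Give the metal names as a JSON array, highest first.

["carbon steel", "copper", "zinc"]

copper: f(T) = -0.080·(T−10) [T>10 °C] = -1.2480
  sulphur-dioxide contribution → 0.5775 μm/a
  chloride contribution → 1.949 μm/a
  total first-year rate 2.526 μm/a
  mass loss = 2.526 μm/a × 8.96 g/cm³ = 22.64 g·m⁻²·a⁻¹
zinc: T>10 °C ⇒ hinge -0.071·(25.6−10) = -1.1076
  sulphur-dioxide contribution → 0.8189 μm/a
  chloride contribution → 1.663 μm/a
  ⇒ r_corr(zinc) = 2.482 μm/a
  mass loss = 2.482 μm/a × 7.14 g/cm³ = 17.72 g·m⁻²·a⁻¹
carbon steel: T>10 °C ⇒ hinge -0.054·(25.6−10) = -0.8424
  sulphur-dioxide contribution → 17.9 μm/a
  chloride contribution → 32.8 μm/a
  ⇒ r_corr(carbon steel) = 50.7 μm/a
  mass loss = 50.7 μm/a × 7.85 g/cm³ = 398 g·m⁻²·a⁻¹
Ordering by g·m⁻²·a⁻¹: carbon steel (398) > copper (22.6) > zinc (17.7)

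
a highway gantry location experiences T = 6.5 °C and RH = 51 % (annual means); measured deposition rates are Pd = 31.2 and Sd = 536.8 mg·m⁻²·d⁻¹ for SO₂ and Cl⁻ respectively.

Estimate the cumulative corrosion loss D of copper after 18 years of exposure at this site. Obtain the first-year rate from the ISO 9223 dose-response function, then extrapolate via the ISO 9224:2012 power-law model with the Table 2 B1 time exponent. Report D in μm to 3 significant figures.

D(18) = 4.48 μm

copper: f(T) = +0.126·(T−10) [T≤10 °C] = -0.4410
  sulphur-dioxide contribution → 0.1691 μm/a
  chloride contribution → 0.4825 μm/a
  ⇒ r_corr(copper) = 0.6515 μm/a
ISO 9224: D(t) = r_corr · t^b with b = 0.667 (copper, B1)
  D(18) = 0.6515 × 18^0.667 = 0.6515 × 6.875 = 4.479 μm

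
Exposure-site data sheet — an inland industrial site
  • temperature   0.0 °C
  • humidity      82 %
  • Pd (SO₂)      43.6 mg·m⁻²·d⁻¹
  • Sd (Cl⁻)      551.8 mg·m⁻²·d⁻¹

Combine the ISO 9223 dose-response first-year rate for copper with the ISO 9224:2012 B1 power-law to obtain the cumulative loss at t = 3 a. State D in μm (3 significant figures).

D(3) = 3.30 μm

copper: temperature factor f = +0.126·(-10.0) = -1.2600
  sulphur-dioxide contribution → 0.5063 μm/a
  chloride contribution → 1.079 μm/a
  total first-year rate 1.585 μm/a
Power-law: D(3) = r_corr · 3^0.667
  D(3) = 1.585 × 3^0.667 = 1.585 × 2.081 = 3.299 μm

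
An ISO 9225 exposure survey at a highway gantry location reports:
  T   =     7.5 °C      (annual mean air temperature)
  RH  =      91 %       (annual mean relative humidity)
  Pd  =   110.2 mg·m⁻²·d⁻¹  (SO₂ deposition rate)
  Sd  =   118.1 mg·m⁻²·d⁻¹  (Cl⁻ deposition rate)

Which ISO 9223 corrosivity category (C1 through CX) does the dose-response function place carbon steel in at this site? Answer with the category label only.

carbon steel: f(T) = +0.150·(T−10) [T≤10 °C] = -0.3750
  sulphur-dioxide contribution → 86.59 μm/a
  chloride contribution → 53.44 μm/a
  ⇒ r_corr(carbon steel) = 140 μm/a
ISO 9223 Table 2 (carbon steel): 80 < 140 ≤ 200 μm/a ⇒ C5

C5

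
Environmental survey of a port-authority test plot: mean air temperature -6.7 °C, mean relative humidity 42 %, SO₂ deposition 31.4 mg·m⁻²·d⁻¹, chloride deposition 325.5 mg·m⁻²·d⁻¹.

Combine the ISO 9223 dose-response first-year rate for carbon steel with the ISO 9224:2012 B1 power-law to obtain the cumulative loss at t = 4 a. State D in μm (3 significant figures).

carbon steel: f(T) = +0.150·(T−10) [T≤10 °C] = -2.5050
  SO₂ term: 1.77·31.4^0.52·exp(0.02·42-2.5050) = 2.01
  Cl⁻ term: 0.102·325.5^0.62·exp(0.033·42+0.04·-6.7) = 11.27
  r_corr = 2.01 + 11.27 = 13.28 μm/a
Power-law: D(4) = r_corr · 4^0.523
  D(4) = 13.28 × 4^0.523 = 13.28 × 2.065 = 27.42 μm

D(4) = 27.4 μm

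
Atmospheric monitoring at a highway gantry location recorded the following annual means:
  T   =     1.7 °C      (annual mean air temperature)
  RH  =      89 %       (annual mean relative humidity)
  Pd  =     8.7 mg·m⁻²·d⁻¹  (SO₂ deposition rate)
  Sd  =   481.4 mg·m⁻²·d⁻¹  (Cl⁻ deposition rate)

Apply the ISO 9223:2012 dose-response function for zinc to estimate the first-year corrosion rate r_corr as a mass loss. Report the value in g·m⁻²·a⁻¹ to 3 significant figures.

r_corr = 20.4 g·m⁻²·a⁻¹

zinc: temperature factor f = +0.038·(-8.3) = -0.3154
  SO₂ term: 0.0129·8.7^0.44·exp(0.046·89-0.3154) = 1.462
  Cl⁻ term: 0.0175·481.4^0.57·exp(0.008·89+0.085·1.7) = 1.393
  sum: 1.462 + 1.393 → r_corr = 2.855 μm/a
Convert to mass loss: 2.855 μm/a × 7.14 g/cm³ = 20.39 g·m⁻²·a⁻¹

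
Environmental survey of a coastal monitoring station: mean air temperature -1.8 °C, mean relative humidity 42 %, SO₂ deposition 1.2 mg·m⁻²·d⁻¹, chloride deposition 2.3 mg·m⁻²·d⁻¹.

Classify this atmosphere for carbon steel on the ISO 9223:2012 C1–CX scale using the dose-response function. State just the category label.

carbon steel: T≤10 °C ⇒ hinge +0.150·(-1.8−10) = -1.7700
  sulphur-dioxide contribution → 0.7678 μm/a
  chloride contribution → 0.6361 μm/a
  total first-year rate 1.404 μm/a
ISO 9223 Table 2 (carbon steel): 1.3 < 1.4 ≤ 25 μm/a ⇒ C2

C2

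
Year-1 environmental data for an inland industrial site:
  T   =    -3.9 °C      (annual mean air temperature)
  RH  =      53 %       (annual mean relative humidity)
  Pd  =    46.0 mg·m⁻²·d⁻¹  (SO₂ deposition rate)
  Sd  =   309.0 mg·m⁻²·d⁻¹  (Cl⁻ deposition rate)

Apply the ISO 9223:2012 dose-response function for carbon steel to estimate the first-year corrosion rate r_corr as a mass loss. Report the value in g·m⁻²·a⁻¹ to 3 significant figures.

carbon steel: T≤10 °C ⇒ hinge +0.150·(-3.9−10) = -2.0850
  SO₂ term: 1.77·46.0^0.52·exp(0.02·53-2.0850) = 4.65
  Cl⁻ term: 0.102·309.0^0.62·exp(0.033·53+0.04·-3.9) = 17.55
  sum: 4.65 + 17.55 → r_corr = 22.2 μm/a
Convert to mass loss: 22.2 μm/a × 7.85 g/cm³ = 174.2 g·m⁻²·a⁻¹

r_corr = 174 g·m⁻²·a⁻¹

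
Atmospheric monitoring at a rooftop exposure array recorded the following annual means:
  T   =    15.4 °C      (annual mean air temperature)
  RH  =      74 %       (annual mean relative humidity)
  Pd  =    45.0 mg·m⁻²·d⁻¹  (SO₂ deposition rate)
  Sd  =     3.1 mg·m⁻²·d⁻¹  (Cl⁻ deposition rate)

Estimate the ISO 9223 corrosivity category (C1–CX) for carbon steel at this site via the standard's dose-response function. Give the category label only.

carbon steel: temperature factor f = -0.054·(5.4) = -0.2916
  sulphur-dioxide contribution → 42.05 μm/a
  chloride contribution → 4.378 μm/a
  total first-year rate 46.43 μm/a
46.4 μm/a falls in (25, 50] for carbon steel → category C3

C3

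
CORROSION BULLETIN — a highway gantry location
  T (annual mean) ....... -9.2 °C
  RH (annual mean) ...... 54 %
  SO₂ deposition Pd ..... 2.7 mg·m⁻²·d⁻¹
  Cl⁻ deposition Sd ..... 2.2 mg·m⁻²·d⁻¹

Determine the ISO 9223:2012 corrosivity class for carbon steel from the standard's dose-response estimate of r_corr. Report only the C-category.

C1

carbon steel: f(T) = +0.150·(T−10) [T≤10 °C] = -2.8800
  sulphur-dioxide contribution → 0.4904 μm/a
  chloride contribution → 0.6839 μm/a
  ⇒ r_corr(carbon steel) = 1.174 μm/a
Category bounds: 0…1.3 μm/a bracket r_corr ⇒ C1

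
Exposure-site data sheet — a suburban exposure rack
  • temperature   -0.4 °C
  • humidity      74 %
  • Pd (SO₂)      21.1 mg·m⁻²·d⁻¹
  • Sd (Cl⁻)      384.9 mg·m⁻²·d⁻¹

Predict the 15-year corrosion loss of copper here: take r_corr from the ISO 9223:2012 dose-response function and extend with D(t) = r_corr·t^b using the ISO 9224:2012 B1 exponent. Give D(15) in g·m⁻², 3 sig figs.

copper: f(T) = +0.126·(T−10) [T≤10 °C] = -1.3104
  Pd branch = 0.0053·Pd^0.26·e^(0.059·RH+f) = 0.2487 μm/a
  Sd branch = 0.01025·Sd^0.27·e^(0.036·RH+0.049·T) = 0.7198 μm/a
  r_corr = 0.2487 + 0.7198 = 0.9685 μm/a
Power-law: D(15) = r_corr · 15^0.667
  D(15) = 0.9685 × 15^0.667 = 0.9685 × 6.088 = 5.896 μm
  Mass loss = 5.896 μm × 8.96 g/cm³ = 52.83 g·m⁻²

D(15) = 52.8 g·m⁻²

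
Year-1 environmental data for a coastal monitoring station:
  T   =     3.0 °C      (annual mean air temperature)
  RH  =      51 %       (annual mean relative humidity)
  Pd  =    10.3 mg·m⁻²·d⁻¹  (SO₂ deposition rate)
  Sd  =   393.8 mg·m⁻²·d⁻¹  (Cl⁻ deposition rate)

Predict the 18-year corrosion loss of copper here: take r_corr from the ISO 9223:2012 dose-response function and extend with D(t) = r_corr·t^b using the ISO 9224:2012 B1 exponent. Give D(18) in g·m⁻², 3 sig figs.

copper: T≤10 °C ⇒ hinge +0.126·(3.0−10) = -0.8820
  SO₂ term: 0.0053·10.3^0.26·exp(0.059·51-0.8820) = 0.08154
  Sd branch = 0.01025·Sd^0.27·e^(0.036·RH+0.049·T) = 0.3738 μm/a
  r_corr = 0.08154 + 0.3738 = 0.4554 μm/a
ISO 9224: D(t) = r_corr · t^b with b = 0.667 (copper, B1)
  D(18) = 0.4554 × 18^0.667 = 0.4554 × 6.875 = 3.13 μm
  Mass loss = 3.13 μm × 8.96 g/cm³ = 28.05 g·m⁻²

D(18) = 28.0 g·m⁻²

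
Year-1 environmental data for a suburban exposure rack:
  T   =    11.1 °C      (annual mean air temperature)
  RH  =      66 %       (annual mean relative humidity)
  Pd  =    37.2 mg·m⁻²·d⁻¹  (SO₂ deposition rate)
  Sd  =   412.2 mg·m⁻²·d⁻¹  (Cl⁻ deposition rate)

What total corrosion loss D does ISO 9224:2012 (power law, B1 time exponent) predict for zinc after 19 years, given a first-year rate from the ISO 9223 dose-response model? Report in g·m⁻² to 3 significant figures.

zinc: T>10 °C ⇒ hinge -0.071·(11.1−10) = -0.0781
  sulphur-dioxide contribution → 1.22 μm/a
  chloride contribution → 2.359 μm/a
  total first-year rate 3.579 μm/a
Power-law: D(19) = r_corr · 19^0.813
  D(19) = 3.579 × 19^0.813 = 3.579 × 10.96 = 39.2 μm
  Mass loss = 39.2 μm × 7.14 g/cm³ = 279.9 g·m⁻²

D(19) = 280 g·m⁻²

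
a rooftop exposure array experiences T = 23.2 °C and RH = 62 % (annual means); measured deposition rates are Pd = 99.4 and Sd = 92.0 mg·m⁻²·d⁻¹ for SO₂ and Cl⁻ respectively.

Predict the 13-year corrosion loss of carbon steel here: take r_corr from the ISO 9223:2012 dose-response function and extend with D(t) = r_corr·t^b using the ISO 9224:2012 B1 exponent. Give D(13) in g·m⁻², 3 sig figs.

carbon steel: temperature factor f = -0.054·(13.2) = -0.7128
  Pd branch = 1.77·Pd^0.52·e^(0.02·RH+f) = 32.78 μm/a
  Sd branch = 0.102·Sd^0.62·e^(0.033·RH+0.04·T) = 32.94 μm/a
  r_corr = 32.78 + 32.94 = 65.72 μm/a
Long-term exponent b (ISO 9224 Table 2, B1) = 0.523
  D(13) = 65.72 × 13^0.523 = 65.72 × 3.825 = 251.4 μm
  Mass loss = 251.4 μm × 7.85 g/cm³ = 1973 g·m⁻²

D(13) = 1.97e+03 g·m⁻²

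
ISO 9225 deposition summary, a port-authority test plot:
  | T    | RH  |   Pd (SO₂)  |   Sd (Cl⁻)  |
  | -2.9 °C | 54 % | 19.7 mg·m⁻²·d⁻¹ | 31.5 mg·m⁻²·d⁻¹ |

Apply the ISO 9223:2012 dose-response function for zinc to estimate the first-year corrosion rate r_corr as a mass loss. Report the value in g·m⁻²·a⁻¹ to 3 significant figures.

r_corr = 3.59 g·m⁻²·a⁻¹

zinc: T≤10 °C ⇒ hinge +0.038·(-2.9−10) = -0.4902
  SO₂ term: 0.0129·19.7^0.44·exp(0.046·54-0.4902) = 0.3516
  Sd branch = 0.0175·Sd^0.57·e^(0.008·RH+0.085·T) = 0.1505 μm/a
  r_corr = 0.3516 + 0.1505 = 0.5021 μm/a
Convert to mass loss: 0.5021 μm/a × 7.14 g/cm³ = 3.585 g·m⁻²·a⁻¹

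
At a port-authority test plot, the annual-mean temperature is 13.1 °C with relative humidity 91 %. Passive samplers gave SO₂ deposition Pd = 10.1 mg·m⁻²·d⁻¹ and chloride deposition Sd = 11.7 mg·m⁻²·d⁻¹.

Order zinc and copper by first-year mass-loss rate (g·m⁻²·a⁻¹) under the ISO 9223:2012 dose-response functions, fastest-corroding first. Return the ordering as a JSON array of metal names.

["copper", "zinc"]

zinc: T>10 °C ⇒ hinge -0.071·(13.1−10) = -0.2201
  Pd branch = 0.0129·Pd^0.44·e^(0.046·RH+f) = 1.883 μm/a
  Cl⁻ term: 0.0175·11.7^0.57·exp(0.008·91+0.085·13.1) = 0.4484
  r_corr = 1.883 + 0.4484 = 2.331 μm/a
  mass loss = 2.331 μm/a × 7.14 g/cm³ = 16.65 g·m⁻²·a⁻¹
copper: T>10 °C ⇒ hinge -0.080·(13.1−10) = -0.2480
  Pd branch = 0.0053·Pd^0.26·e^(0.059·RH+f) = 1.62 μm/a
  Sd branch = 0.01025·Sd^0.27·e^(0.036·RH+0.049·T) = 1.002 μm/a
  r_corr = 1.62 + 1.002 = 2.621 μm/a
  mass loss = 2.621 μm/a × 8.96 g/cm³ = 23.49 g·m⁻²·a⁻¹
Ordering by g·m⁻²·a⁻¹: copper (23.5) > zinc (16.6)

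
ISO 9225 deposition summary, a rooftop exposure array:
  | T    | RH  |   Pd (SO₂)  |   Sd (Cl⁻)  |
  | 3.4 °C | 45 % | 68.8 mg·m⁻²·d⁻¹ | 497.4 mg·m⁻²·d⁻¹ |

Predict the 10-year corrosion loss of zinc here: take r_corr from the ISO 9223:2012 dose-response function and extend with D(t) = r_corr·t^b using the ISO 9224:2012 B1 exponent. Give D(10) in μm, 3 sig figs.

D(10) = 10.8 μm

zinc: f(T) = +0.038·(T−10) [T≤10 °C] = -0.2508
  sulphur-dioxide contribution → 0.5119 μm/a
  chloride contribution → 1.153 μm/a
  total first-year rate 1.665 μm/a
ISO 9224: D(t) = r_corr · t^b with b = 0.813 (zinc, B1)
  D(10) = 1.665 × 10^0.813 = 1.665 × 6.501 = 10.83 μm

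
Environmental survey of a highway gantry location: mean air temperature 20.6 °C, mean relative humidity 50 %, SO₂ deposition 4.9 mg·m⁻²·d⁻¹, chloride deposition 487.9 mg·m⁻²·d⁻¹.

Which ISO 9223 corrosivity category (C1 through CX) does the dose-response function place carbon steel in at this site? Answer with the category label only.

carbon steel: temperature factor f = -0.054·(10.6) = -0.5724
  sulphur-dioxide contribution → 6.203 μm/a
  chloride contribution → 56.21 μm/a
  total first-year rate 62.41 μm/a
Category bounds: 50…80 μm/a bracket r_corr ⇒ C4

C4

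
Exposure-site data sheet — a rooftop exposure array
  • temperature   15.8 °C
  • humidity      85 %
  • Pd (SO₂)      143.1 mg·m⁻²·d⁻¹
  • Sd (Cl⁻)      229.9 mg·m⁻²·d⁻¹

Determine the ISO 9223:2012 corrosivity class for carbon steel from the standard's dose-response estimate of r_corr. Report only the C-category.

carbon steel: f(T) = -0.054·(T−10) [T>10 °C] = -0.3132
  sulphur-dioxide contribution → 93.58 μm/a
  chloride contribution → 92.35 μm/a
  ⇒ r_corr(carbon steel) = 185.9 μm/a
Category bounds: 80…200 μm/a bracket r_corr ⇒ C5

C5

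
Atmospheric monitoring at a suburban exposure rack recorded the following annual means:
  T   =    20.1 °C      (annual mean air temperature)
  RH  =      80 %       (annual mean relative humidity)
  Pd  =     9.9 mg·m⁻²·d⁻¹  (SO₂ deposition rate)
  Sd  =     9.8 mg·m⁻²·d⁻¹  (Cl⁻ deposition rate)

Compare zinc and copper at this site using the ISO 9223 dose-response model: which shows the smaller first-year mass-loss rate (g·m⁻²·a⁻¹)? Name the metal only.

zinc: f(T) = -0.071·(T−10) [T>10 °C] = -0.7171
  sulphur-dioxide contribution → 0.6846 μm/a
  chloride contribution → 0.6729 μm/a
  total first-year rate 1.358 μm/a
  mass loss = 1.358 μm/a × 7.14 g/cm³ = 9.693 g·m⁻²·a⁻¹
copper: f(T) = -0.080·(T−10) [T>10 °C] = -0.8080
  sulphur-dioxide contribution → 0.481 μm/a
  chloride contribution → 0.9054 μm/a
  ⇒ r_corr(copper) = 1.386 μm/a
  mass loss = 1.386 μm/a × 8.96 g/cm³ = 12.42 g·m⁻²·a⁻¹
Ordering by g·m⁻²·a⁻¹: copper (12.4) > zinc (9.69)

zinc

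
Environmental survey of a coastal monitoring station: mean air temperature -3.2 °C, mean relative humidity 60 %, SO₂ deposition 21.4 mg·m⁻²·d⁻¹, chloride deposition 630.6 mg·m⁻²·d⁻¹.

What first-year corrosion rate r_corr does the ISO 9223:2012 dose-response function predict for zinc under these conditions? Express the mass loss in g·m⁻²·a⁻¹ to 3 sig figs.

r_corr = 9.46 g·m⁻²·a⁻¹

zinc: f(T) = +0.038·(T−10) [T≤10 °C] = -0.5016
  sulphur-dioxide contribution → 0.4751 μm/a
  chloride contribution → 0.8496 μm/a
  ⇒ r_corr(zinc) = 1.325 μm/a
Convert to mass loss: 1.325 μm/a × 7.14 g/cm³ = 9.459 g·m⁻²·a⁻¹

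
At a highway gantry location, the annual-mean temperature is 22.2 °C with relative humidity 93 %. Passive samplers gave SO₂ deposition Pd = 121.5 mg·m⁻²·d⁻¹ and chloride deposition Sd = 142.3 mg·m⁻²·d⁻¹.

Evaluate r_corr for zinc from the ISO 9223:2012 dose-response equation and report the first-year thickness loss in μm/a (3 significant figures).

r_corr = 7.33 μm/a

zinc: f(T) = -0.071·(T−10) [T>10 °C] = -0.8662
  Pd branch = 0.0129·Pd^0.44·e^(0.046·RH+f) = 3.232 μm/a
  Cl⁻ term: 0.0175·142.3^0.57·exp(0.008·93+0.085·22.2) = 4.102
  r_corr = 3.232 + 4.102 = 7.334 μm/a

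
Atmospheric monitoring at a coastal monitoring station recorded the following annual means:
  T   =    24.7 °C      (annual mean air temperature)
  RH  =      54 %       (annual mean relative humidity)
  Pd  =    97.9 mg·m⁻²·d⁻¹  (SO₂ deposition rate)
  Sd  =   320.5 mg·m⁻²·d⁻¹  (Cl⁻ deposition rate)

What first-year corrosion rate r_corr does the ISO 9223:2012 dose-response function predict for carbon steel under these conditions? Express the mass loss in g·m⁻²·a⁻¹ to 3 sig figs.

carbon steel: f(T) = -0.054·(T−10) [T>10 °C] = -0.7938
  SO₂ term: 1.77·97.9^0.52·exp(0.02·54-0.7938) = 25.55
  Sd branch = 0.102·Sd^0.62·e^(0.033·RH+0.04·T) = 58.24 μm/a
  r_corr = 25.55 + 58.24 = 83.79 μm/a
Convert to mass loss: 83.79 μm/a × 7.85 g/cm³ = 657.8 g·m⁻²·a⁻¹

r_corr = 658 g·m⁻²·a⁻¹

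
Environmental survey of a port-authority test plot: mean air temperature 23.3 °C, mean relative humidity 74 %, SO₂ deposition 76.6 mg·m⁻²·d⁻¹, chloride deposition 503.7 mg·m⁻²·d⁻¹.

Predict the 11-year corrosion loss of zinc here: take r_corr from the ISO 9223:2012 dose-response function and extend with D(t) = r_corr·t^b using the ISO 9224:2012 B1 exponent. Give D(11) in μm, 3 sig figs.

zinc: temperature factor f = -0.071·(13.3) = -0.9443
  sulphur-dioxide contribution → 1.018 μm/a
  chloride contribution → 7.952 μm/a
  ⇒ r_corr(zinc) = 8.971 μm/a
Long-term exponent b (ISO 9224 Table 2, B1) = 0.813
  D(11) = 8.971 × 11^0.813 = 8.971 × 7.025 = 63.02 μm

D(11) = 63.0 μm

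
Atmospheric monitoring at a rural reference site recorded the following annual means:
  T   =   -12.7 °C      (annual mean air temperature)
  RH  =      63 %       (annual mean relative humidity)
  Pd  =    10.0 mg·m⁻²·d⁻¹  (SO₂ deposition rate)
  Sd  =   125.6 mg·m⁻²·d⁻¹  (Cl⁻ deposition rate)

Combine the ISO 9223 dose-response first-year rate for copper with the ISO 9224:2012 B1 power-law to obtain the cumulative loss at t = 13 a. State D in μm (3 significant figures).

copper: f(T) = +0.126·(T−10) [T≤10 °C] = -2.8602
  Pd branch = 0.0053·Pd^0.26·e^(0.059·RH+f) = 0.02272 μm/a
  Cl⁻ term: 0.01025·125.6^0.27·exp(0.036·63+0.049·-12.7) = 0.196
  sum: 0.02272 + 0.196 → r_corr = 0.2187 μm/a
Power-law: D(13) = r_corr · 13^0.667
  D(13) = 0.2187 × 13^0.667 = 0.2187 × 5.534 = 1.21 μm

D(13) = 1.21 μm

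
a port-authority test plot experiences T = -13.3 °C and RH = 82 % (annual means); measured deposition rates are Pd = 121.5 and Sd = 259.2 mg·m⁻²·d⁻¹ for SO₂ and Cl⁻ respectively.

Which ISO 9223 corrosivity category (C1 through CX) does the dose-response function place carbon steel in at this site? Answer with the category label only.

carbon steel: temperature factor f = +0.150·(-23.3) = -3.4950
  SO₂ term: 1.77·121.5^0.52·exp(0.02·82-3.4950) = 3.36
  Sd branch = 0.102·Sd^0.62·e^(0.033·RH+0.04·T) = 28.13 μm/a
  r_corr = 3.36 + 28.13 = 31.49 μm/a
Category bounds: 25…50 μm/a bracket r_corr ⇒ C3

C3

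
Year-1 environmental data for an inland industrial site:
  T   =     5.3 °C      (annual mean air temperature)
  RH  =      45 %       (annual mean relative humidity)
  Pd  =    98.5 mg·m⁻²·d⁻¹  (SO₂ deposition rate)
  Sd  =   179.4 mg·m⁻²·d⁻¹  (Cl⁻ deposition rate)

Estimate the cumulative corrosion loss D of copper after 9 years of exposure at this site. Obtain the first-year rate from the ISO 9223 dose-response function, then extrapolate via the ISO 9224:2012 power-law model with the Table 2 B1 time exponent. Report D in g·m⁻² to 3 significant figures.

D(9) = 15.9 g·m⁻²

copper: f(T) = +0.126·(T−10) [T≤10 °C] = -0.5922
  sulphur-dioxide contribution → 0.1375 μm/a
  chloride contribution → 0.2726 μm/a
  ⇒ r_corr(copper) = 0.4102 μm/a
ISO 9224: D(t) = r_corr · t^b with b = 0.667 (copper, B1)
  D(9) = 0.4102 × 9^0.667 = 0.4102 × 4.33 = 1.776 μm
  Mass loss = 1.776 μm × 8.96 g/cm³ = 15.91 g·m⁻²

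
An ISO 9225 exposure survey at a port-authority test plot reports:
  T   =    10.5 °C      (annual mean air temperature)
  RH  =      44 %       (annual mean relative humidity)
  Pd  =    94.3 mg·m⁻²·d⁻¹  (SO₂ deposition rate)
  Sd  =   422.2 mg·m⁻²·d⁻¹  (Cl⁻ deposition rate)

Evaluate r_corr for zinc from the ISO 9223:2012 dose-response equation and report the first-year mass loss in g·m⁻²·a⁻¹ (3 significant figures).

zinc: f(T) = -0.071·(T−10) [T>10 °C] = -0.0355
  SO₂ term: 0.0129·94.3^0.44·exp(0.046·44-0.0355) = 0.6966
  Cl⁻ term: 0.0175·422.2^0.57·exp(0.008·44+0.085·10.5) = 1.906
  sum: 0.6966 + 1.906 → r_corr = 2.602 μm/a
Convert to mass loss: 2.602 μm/a × 7.14 g/cm³ = 18.58 g·m⁻²·a⁻¹

r_corr = 18.6 g·m⁻²·a⁻¹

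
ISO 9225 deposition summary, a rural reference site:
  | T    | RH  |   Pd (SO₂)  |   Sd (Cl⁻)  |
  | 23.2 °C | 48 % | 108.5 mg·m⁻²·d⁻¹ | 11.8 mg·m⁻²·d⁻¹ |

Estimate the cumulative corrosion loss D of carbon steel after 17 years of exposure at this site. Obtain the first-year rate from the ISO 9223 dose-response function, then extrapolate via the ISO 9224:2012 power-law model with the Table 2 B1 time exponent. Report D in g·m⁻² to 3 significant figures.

D(17) = 1.10e+03 g·m⁻²

carbon steel: temperature factor f = -0.054·(13.2) = -0.7128
  SO₂ term: 1.77·108.5^0.52·exp(0.02·48-0.7128) = 25.93
  Cl⁻ term: 0.102·11.8^0.62·exp(0.033·48+0.04·23.2) = 5.809
  sum: 25.93 + 5.809 → r_corr = 31.74 μm/a
Long-term exponent b (ISO 9224 Table 2, B1) = 0.523
  D(17) = 31.74 × 17^0.523 = 31.74 × 4.401 = 139.7 μm
  Mass loss = 139.7 μm × 7.85 g/cm³ = 1096 g·m⁻²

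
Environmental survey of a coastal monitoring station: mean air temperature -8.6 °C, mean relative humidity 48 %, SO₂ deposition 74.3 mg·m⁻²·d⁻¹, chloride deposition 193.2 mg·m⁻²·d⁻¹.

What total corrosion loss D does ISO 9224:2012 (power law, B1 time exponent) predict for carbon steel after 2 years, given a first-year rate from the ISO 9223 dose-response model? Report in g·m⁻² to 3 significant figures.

D(2) = 134 g·m⁻²

carbon steel: f(T) = +0.150·(T−10) [T≤10 °C] = -2.7900
  Pd branch = 1.77·Pd^0.52·e^(0.02·RH+f) = 2.668 μm/a
  Sd branch = 0.102·Sd^0.62·e^(0.033·RH+0.04·T) = 9.214 μm/a
  sum: 2.668 + 9.214 → r_corr = 11.88 μm/a
Power-law: D(2) = r_corr · 2^0.523
  D(2) = 11.88 × 2^0.523 = 11.88 × 1.437 = 17.07 μm
  Mass loss = 17.07 μm × 7.85 g/cm³ = 134 g·m⁻²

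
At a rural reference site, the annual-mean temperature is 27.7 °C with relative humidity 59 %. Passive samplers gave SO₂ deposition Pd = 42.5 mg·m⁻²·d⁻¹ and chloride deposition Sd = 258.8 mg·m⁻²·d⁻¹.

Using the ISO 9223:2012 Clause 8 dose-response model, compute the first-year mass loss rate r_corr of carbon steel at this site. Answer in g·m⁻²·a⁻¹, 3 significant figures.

carbon steel: f(T) = -0.054·(T−10) [T>10 °C] = -0.9558
  sulphur-dioxide contribution → 15.56 μm/a
  chloride contribution → 67.83 μm/a
  ⇒ r_corr(carbon steel) = 83.39 μm/a
Convert to mass loss: 83.39 μm/a × 7.85 g/cm³ = 654.6 g·m⁻²·a⁻¹

r_corr = 655 g·m⁻²·a⁻¹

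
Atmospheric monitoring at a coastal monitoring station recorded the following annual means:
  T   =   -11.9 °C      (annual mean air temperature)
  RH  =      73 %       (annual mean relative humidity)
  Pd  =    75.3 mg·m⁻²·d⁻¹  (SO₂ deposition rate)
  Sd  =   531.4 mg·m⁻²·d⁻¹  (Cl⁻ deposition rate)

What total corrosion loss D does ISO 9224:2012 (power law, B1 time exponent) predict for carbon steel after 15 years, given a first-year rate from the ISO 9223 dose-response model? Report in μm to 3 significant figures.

carbon steel: temperature factor f = +0.150·(-21.9) = -3.2850
  SO₂ term: 1.77·75.3^0.52·exp(0.02·73-3.2850) = 2.7
  Cl⁻ term: 0.102·531.4^0.62·exp(0.033·73+0.04·-11.9) = 34.5
  sum: 2.7 + 34.5 → r_corr = 37.2 μm/a
Long-term exponent b (ISO 9224 Table 2, B1) = 0.523
  D(15) = 37.2 × 15^0.523 = 37.2 × 4.122 = 153.3 μm

D(15) = 153 μm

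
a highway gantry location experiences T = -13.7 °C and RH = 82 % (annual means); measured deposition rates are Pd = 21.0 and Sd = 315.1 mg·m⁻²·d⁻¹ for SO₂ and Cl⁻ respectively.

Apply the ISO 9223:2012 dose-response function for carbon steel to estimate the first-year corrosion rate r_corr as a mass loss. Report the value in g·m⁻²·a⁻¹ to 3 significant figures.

carbon steel: temperature factor f = +0.150·(-23.7) = -3.5550
  Pd branch = 1.77·Pd^0.52·e^(0.02·RH+f) = 1.27 μm/a
  Cl⁻ term: 0.102·315.1^0.62·exp(0.033·82+0.04·-13.7) = 31.25
  sum: 1.27 + 31.25 → r_corr = 32.52 μm/a
Convert to mass loss: 32.52 μm/a × 7.85 g/cm³ = 255.3 g·m⁻²·a⁻¹

r_corr = 255 g·m⁻²·a⁻¹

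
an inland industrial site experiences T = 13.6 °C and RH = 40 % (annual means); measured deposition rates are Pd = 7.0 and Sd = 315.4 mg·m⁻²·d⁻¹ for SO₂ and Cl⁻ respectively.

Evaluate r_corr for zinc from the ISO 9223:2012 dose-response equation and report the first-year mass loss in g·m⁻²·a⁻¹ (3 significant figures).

r_corr = 15.6 g·m⁻²·a⁻¹

zinc: temperature factor f = -0.071·(3.6) = -0.2556
  SO₂ term: 0.0129·7.0^0.44·exp(0.046·40-0.2556) = 0.1481
  Sd branch = 0.0175·Sd^0.57·e^(0.008·RH+0.085·T) = 2.034 μm/a
  r_corr = 0.1481 + 2.034 = 2.182 μm/a
Convert to mass loss: 2.182 μm/a × 7.14 g/cm³ = 15.58 g·m⁻²·a⁻¹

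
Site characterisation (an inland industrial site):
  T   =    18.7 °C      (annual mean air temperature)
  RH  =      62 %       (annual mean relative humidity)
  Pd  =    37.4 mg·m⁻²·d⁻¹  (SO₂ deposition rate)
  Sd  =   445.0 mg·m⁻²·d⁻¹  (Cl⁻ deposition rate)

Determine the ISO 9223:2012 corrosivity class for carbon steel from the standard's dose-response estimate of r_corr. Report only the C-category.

C5

carbon steel: f(T) = -0.054·(T−10) [T>10 °C] = -0.4698
  Pd branch = 1.77·Pd^0.52·e^(0.02·RH+f) = 25.14 μm/a
  Sd branch = 0.102·Sd^0.62·e^(0.033·RH+0.04·T) = 73.11 μm/a
  r_corr = 25.14 + 73.11 = 98.25 μm/a
98.3 μm/a falls in (80, 200] for carbon steel → category C5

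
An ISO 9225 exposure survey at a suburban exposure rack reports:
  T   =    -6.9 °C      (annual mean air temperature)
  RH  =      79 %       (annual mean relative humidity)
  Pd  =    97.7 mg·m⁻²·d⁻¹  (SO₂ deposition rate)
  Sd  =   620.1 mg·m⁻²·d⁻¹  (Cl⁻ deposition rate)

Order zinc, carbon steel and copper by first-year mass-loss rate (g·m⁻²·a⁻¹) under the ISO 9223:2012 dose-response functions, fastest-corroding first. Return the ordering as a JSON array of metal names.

["carbon steel", "zinc", "copper"]

zinc: f(T) = +0.038·(T−10) [T≤10 °C] = -0.6422
  Pd branch = 0.0129·Pd^0.44·e^(0.046·RH+f) = 1.93 μm/a
  Sd branch = 0.0175·Sd^0.57·e^(0.008·RH+0.085·T) = 0.7153 μm/a
  sum: 1.93 + 0.7153 → r_corr = 2.645 μm/a
  mass loss = 2.645 μm/a × 7.14 g/cm³ = 18.88 g·m⁻²·a⁻¹
carbon steel: f(T) = +0.150·(T−10) [T≤10 °C] = -2.5350
  SO₂ term: 1.77·97.7^0.52·exp(0.02·79-2.5350) = 7.378
  Cl⁻ term: 0.102·620.1^0.62·exp(0.033·79+0.04·-6.9) = 56.53
  r_corr = 7.378 + 56.53 = 63.91 μm/a
  mass loss = 63.91 μm/a × 7.85 g/cm³ = 501.7 g·m⁻²·a⁻¹
copper: f(T) = +0.126·(T−10) [T≤10 °C] = -2.1294
  Pd branch = 0.0053·Pd^0.26·e^(0.059·RH+f) = 0.2193 μm/a
  Sd branch = 0.01025·Sd^0.27·e^(0.036·RH+0.049·T) = 0.7128 μm/a
  sum: 0.2193 + 0.7128 → r_corr = 0.9322 μm/a
  mass loss = 0.9322 μm/a × 8.96 g/cm³ = 8.352 g·m⁻²·a⁻¹
Ordering by g·m⁻²·a⁻¹: carbon steel (502) > zinc (18.9) > copper (8.35)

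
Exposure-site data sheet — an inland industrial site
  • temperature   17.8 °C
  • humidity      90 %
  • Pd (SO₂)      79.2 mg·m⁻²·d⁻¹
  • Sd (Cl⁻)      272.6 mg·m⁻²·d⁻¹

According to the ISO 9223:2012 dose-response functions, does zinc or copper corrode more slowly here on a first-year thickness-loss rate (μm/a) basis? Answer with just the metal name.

copper

zinc: T>10 °C ⇒ hinge -0.071·(17.8−10) = -0.5538
  Pd branch = 0.0129·Pd^0.44·e^(0.046·RH+f) = 3.188 μm/a
  Sd branch = 0.0175·Sd^0.57·e^(0.008·RH+0.085·T) = 3.991 μm/a
  sum: 3.188 + 3.991 → r_corr = 7.179 μm/a
copper: temperature factor f = -0.080·(7.8) = -0.6240
  Pd branch = 0.0053·Pd^0.26·e^(0.059·RH+f) = 1.791 μm/a
  Cl⁻ term: 0.01025·272.6^0.27·exp(0.036·90+0.049·17.8) = 2.846
  r_corr = 1.791 + 2.846 = 4.637 μm/a
Ordering by μm/a: zinc (7.18) > copper (4.64)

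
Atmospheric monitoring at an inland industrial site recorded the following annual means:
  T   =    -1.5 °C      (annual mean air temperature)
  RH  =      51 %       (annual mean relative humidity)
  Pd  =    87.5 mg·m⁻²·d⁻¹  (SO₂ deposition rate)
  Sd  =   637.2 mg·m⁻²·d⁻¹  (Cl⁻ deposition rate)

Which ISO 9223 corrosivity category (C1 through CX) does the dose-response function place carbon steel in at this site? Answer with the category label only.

C3

carbon steel: temperature factor f = +0.150·(-11.5) = -1.7250
  SO₂ term: 1.77·87.5^0.52·exp(0.02·51-1.7250) = 8.946
  Sd branch = 0.102·Sd^0.62·e^(0.033·RH+0.04·T) = 28.32 μm/a
  sum: 8.946 + 28.32 → r_corr = 37.27 μm/a
ISO 9223 Table 2 (carbon steel): 25 < 37.3 ≤ 50 μm/a ⇒ C3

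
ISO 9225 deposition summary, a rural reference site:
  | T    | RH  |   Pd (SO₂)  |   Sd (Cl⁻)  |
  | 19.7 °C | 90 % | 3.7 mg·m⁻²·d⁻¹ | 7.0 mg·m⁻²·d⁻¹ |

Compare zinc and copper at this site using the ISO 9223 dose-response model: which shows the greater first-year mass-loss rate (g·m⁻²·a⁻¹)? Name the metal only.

zinc: temperature factor f = -0.071·(9.7) = -0.6887
  sulphur-dioxide contribution → 0.7236 μm/a
  chloride contribution → 0.5817 μm/a
  total first-year rate 1.305 μm/a
  mass loss = 1.305 μm/a × 7.14 g/cm³ = 9.319 g·m⁻²·a⁻¹
copper: T>10 °C ⇒ hinge -0.080·(19.7−10) = -0.7760
  sulphur-dioxide contribution → 0.6936 μm/a
  chloride contribution → 1.162 μm/a
  total first-year rate 1.856 μm/a
  mass loss = 1.856 μm/a × 8.96 g/cm³ = 16.63 g·m⁻²·a⁻¹
Ordering by g·m⁻²·a⁻¹: copper (16.6) > zinc (9.32)

copper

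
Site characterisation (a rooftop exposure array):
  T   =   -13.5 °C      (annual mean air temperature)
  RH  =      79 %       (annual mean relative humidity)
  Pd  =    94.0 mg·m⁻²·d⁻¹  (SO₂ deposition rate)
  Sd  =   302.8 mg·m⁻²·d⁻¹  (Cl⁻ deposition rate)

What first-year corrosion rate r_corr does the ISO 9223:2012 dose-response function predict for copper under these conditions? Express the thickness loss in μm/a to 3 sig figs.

r_corr = 0.520 μm/a

copper: f(T) = +0.126·(T−10) [T≤10 °C] = -2.9610
  SO₂ term: 0.0053·94.0^0.26·exp(0.059·79-2.9610) = 0.09453
  Sd branch = 0.01025·Sd^0.27·e^(0.036·RH+0.049·T) = 0.4251 μm/a
  sum: 0.09453 + 0.4251 → r_corr = 0.5196 μm/a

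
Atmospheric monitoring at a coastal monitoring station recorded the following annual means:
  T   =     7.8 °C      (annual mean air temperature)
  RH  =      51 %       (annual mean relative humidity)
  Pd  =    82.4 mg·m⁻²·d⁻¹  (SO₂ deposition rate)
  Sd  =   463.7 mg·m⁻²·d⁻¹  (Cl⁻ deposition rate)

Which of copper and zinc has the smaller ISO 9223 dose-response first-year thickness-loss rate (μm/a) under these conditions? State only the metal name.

copper: f(T) = +0.126·(T−10) [T≤10 °C] = -0.2772
  Pd branch = 0.0053·Pd^0.26·e^(0.059·RH+f) = 0.2563 μm/a
  Sd branch = 0.01025·Sd^0.27·e^(0.036·RH+0.049·T) = 0.4943 μm/a
  sum: 0.2563 + 0.4943 → r_corr = 0.7506 μm/a
zinc: temperature factor f = +0.038·(-2.2) = -0.0836
  SO₂ term: 0.0129·82.4^0.44·exp(0.046·51-0.0836) = 0.8633
  Cl⁻ term: 0.0175·463.7^0.57·exp(0.008·51+0.085·7.8) = 1.69
  sum: 0.8633 + 1.69 → r_corr = 2.553 μm/a
Ordering by μm/a: zinc (2.55) > copper (0.751)

copper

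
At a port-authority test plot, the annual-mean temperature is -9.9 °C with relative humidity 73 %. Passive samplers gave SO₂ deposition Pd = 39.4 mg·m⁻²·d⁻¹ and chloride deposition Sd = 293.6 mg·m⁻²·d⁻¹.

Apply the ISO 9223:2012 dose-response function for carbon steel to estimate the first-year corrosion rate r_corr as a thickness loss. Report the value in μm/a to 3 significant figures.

carbon steel: temperature factor f = +0.150·(-19.9) = -2.9850
  Pd branch = 1.77·Pd^0.52·e^(0.02·RH+f) = 2.602 μm/a
  Sd branch = 0.102·Sd^0.62·e^(0.033·RH+0.04·T) = 25.87 μm/a
  sum: 2.602 + 25.87 → r_corr = 28.47 μm/a

r_corr = 28.5 μm/a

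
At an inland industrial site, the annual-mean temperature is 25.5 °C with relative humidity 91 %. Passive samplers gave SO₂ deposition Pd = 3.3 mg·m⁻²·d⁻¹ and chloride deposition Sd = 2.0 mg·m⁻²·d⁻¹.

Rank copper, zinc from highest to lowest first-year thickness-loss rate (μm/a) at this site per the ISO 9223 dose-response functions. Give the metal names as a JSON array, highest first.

["copper", "zinc"]

copper: temperature factor f = -0.080·(15.5) = -1.2400
  Pd branch = 0.0053·Pd^0.26·e^(0.059·RH+f) = 0.449 μm/a
  Sd branch = 0.01025·Sd^0.27·e^(0.036·RH+0.049·T) = 1.141 μm/a
  sum: 0.449 + 1.141 → r_corr = 1.59 μm/a
zinc: T>10 °C ⇒ hinge -0.071·(25.5−10) = -1.1005
  SO₂ term: 0.0129·3.3^0.44·exp(0.046·91-1.1005) = 0.4773
  Sd branch = 0.0175·Sd^0.57·e^(0.008·RH+0.085·T) = 0.47 μm/a
  r_corr = 0.4773 + 0.47 = 0.9473 μm/a
Ordering by μm/a: copper (1.59) > zinc (0.947)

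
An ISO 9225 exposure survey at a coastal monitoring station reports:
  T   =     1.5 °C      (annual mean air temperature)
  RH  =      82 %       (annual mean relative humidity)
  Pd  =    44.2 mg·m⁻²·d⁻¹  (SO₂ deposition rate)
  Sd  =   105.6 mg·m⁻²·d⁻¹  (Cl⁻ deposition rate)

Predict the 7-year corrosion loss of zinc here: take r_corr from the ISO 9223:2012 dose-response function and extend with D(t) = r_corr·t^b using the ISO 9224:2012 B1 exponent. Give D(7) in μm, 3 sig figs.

D(7) = 13.1 μm

zinc: temperature factor f = +0.038·(-8.5) = -0.3230
  SO₂ term: 0.0129·44.2^0.44·exp(0.046·82-0.3230) = 2.15
  Sd branch = 0.0175·Sd^0.57·e^(0.008·RH+0.085·T) = 0.5455 μm/a
  sum: 2.15 + 0.5455 → r_corr = 2.696 μm/a
ISO 9224: D(t) = r_corr · t^b with b = 0.813 (zinc, B1)
  D(7) = 2.696 × 7^0.813 = 2.696 × 4.865 = 13.11 μm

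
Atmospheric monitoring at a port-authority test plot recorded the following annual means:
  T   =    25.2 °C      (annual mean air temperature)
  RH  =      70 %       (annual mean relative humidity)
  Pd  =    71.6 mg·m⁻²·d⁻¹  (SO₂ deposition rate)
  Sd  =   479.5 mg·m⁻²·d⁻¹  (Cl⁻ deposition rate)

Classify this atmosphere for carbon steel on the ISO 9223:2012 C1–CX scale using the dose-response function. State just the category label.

carbon steel: temperature factor f = -0.054·(15.2) = -0.8208
  Pd branch = 1.77·Pd^0.52·e^(0.02·RH+f) = 29.11 μm/a
  Cl⁻ term: 0.102·479.5^0.62·exp(0.033·70+0.04·25.2) = 129.3
  sum: 29.11 + 129.3 → r_corr = 158.4 μm/a
Category bounds: 80…200 μm/a bracket r_corr ⇒ C5

C5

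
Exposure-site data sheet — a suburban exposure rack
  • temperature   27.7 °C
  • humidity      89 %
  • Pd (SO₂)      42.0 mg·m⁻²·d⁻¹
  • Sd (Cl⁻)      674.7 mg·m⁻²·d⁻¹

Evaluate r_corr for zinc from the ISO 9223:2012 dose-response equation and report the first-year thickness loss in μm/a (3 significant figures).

r_corr = 16.5 μm/a

zinc: T>10 °C ⇒ hinge -0.071·(27.7−10) = -1.2567
  SO₂ term: 0.0129·42.0^0.44·exp(0.046·89-1.2567) = 1.14
  Sd branch = 0.0175·Sd^0.57·e^(0.008·RH+0.085·T) = 15.4 μm/a
  r_corr = 1.14 + 15.4 = 16.54 μm/a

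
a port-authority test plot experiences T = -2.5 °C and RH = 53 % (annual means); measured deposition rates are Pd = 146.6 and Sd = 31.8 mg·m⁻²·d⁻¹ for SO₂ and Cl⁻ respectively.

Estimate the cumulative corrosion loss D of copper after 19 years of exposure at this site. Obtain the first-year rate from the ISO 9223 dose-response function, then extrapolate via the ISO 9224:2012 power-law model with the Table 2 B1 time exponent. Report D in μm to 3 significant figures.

copper: temperature factor f = +0.126·(-12.5) = -1.5750
  Pd branch = 0.0053·Pd^0.26·e^(0.059·RH+f) = 0.09152 μm/a
  Sd branch = 0.01025·Sd^0.27·e^(0.036·RH+0.049·T) = 0.1555 μm/a
  sum: 0.09152 + 0.1555 → r_corr = 0.247 μm/a
Long-term exponent b (ISO 9224 Table 2, B1) = 0.667
  D(19) = 0.247 × 19^0.667 = 0.247 × 7.127 = 1.761 μm

D(19) = 1.76 μm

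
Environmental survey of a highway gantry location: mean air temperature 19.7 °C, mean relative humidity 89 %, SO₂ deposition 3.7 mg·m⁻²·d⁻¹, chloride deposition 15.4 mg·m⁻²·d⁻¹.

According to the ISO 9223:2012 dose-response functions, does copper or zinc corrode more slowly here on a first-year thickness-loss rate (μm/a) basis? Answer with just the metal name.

copper: f(T) = -0.080·(T−10) [T>10 °C] = -0.7760
  sulphur-dioxide contribution → 0.6538 μm/a
  chloride contribution → 1.387 μm/a
  ⇒ r_corr(copper) = 2.041 μm/a
zinc: temperature factor f = -0.071·(9.7) = -0.6887
  sulphur-dioxide contribution → 0.691 μm/a
  chloride contribution → 0.9044 μm/a
  total first-year rate 1.595 μm/a
Ordering by μm/a: copper (2.04) > zinc (1.6)

zinc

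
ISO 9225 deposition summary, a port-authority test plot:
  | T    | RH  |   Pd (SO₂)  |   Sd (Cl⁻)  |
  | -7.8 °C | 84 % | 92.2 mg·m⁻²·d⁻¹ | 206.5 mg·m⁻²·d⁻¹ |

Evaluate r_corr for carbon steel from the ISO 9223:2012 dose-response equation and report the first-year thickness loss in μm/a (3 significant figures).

r_corr = 39.4 μm/a

carbon steel: temperature factor f = +0.150·(-17.8) = -2.6700
  SO₂ term: 1.77·92.2^0.52·exp(0.02·84-2.6700) = 6.913
  Sd branch = 0.102·Sd^0.62·e^(0.033·RH+0.04·T) = 32.52 μm/a
  r_corr = 6.913 + 32.52 = 39.44 μm/a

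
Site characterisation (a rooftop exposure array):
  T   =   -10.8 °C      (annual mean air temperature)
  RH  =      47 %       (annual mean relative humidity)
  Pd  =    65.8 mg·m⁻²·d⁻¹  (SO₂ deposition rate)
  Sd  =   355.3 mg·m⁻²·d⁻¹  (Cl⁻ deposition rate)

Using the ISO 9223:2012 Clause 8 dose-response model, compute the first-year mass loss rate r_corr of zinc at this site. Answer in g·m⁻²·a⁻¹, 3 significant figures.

zinc: f(T) = +0.038·(T−10) [T≤10 °C] = -0.7904
  SO₂ term: 0.0129·65.8^0.44·exp(0.046·47-0.7904) = 0.3208
  Sd branch = 0.0175·Sd^0.57·e^(0.008·RH+0.085·T) = 0.2894 μm/a
  sum: 0.3208 + 0.2894 → r_corr = 0.6102 μm/a
Convert to mass loss: 0.6102 μm/a × 7.14 g/cm³ = 4.357 g·m⁻²·a⁻¹

r_corr = 4.36 g·m⁻²·a⁻¹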